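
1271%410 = 41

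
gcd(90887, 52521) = 1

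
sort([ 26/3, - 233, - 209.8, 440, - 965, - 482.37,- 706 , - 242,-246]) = [ -965, - 706,-482.37,-246,  -  242, - 233, - 209.8,26/3, 440]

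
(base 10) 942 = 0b1110101110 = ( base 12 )666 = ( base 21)22i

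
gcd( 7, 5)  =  1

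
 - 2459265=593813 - 3053078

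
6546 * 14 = 91644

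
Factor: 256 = 2^8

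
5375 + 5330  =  10705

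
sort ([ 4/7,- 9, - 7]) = [-9,  -  7,  4/7]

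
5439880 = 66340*82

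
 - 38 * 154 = -5852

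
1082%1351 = 1082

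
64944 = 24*2706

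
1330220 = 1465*908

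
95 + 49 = 144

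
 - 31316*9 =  - 281844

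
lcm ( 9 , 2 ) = 18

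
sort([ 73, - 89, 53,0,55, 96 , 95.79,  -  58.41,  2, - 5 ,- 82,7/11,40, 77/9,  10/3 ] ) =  [-89,-82, - 58.41,  -  5,0, 7/11,2, 10/3,77/9,40, 53, 55 , 73,  95.79,96 ]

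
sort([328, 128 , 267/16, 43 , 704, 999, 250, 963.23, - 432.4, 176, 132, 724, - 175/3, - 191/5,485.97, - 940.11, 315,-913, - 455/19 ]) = [ - 940.11,-913, - 432.4, - 175/3, - 191/5, - 455/19, 267/16,  43,128,  132, 176, 250, 315, 328,485.97,704, 724,963.23  ,  999]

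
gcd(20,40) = 20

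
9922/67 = 9922/67 = 148.09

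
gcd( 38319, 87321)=3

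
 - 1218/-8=609/4=   152.25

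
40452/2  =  20226 = 20226.00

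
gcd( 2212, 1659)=553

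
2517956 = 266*9466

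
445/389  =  445/389 = 1.14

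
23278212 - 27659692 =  - 4381480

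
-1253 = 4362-5615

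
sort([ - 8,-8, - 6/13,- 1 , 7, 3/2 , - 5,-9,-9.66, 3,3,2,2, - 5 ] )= [ - 9.66,  -  9, - 8, - 8, - 5,- 5, - 1, - 6/13,3/2 , 2,2,3, 3,7 ]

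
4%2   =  0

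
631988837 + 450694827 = 1082683664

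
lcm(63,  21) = 63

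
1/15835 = 1/15835 = 0.00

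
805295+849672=1654967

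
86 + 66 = 152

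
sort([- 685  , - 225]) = [-685,-225]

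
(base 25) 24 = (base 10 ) 54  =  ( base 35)1j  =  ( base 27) 20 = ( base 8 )66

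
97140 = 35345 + 61795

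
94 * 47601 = 4474494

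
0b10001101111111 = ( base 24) FIF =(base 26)DBD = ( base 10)9087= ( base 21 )kcf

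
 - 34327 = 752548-786875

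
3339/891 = 3 + 74/99 = 3.75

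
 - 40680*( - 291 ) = 11837880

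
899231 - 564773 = 334458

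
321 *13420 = 4307820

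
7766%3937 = 3829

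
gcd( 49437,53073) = 9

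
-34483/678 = -51  +  95/678= - 50.86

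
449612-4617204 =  - 4167592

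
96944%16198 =15954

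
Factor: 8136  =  2^3 * 3^2*113^1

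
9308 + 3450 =12758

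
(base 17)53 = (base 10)88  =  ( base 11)80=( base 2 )1011000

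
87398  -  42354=45044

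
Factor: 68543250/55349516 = 2^( - 1)*3^1*5^3*29^( - 1 )*59^1*251^( - 1)*1549^1*1901^(-1 ) = 34271625/27674758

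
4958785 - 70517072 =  - 65558287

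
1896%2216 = 1896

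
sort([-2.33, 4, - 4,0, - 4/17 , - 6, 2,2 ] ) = [ - 6, - 4,-2.33,  -  4/17,0,2, 2,  4]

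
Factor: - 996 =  - 2^2*3^1*83^1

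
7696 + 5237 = 12933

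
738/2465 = 738/2465 = 0.30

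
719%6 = 5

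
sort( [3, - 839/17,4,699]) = [  -  839/17, 3, 4, 699]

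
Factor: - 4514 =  - 2^1*37^1*61^1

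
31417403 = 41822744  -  10405341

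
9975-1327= 8648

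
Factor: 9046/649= 2^1 *11^( - 1 )*59^( -1)*4523^1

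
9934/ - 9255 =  - 9934/9255 = - 1.07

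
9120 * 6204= 56580480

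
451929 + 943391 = 1395320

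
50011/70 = 714 + 31/70 = 714.44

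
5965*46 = 274390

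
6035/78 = 6035/78 = 77.37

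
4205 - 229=3976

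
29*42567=1234443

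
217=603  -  386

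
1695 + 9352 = 11047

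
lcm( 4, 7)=28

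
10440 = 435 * 24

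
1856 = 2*928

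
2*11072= 22144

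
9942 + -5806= 4136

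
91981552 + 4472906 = 96454458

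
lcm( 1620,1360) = 110160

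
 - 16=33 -49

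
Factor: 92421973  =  7^1* 13203139^1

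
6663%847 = 734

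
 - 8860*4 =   -  35440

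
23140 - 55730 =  - 32590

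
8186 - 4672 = 3514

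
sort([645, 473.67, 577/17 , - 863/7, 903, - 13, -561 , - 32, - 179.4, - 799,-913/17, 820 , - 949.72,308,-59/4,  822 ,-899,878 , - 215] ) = [ - 949.72,  -  899,-799,-561 ,-215 , - 179.4, - 863/7, - 913/17,  -  32, - 59/4,- 13,577/17, 308,473.67, 645, 820, 822,878  ,  903]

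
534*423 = 225882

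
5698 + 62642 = 68340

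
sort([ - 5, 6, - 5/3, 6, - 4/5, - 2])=[ - 5 , - 2, - 5/3, - 4/5,  6,  6]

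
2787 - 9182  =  -6395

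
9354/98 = 4677/49 = 95.45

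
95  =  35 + 60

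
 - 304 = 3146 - 3450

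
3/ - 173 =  - 1  +  170/173 = - 0.02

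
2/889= 2/889 = 0.00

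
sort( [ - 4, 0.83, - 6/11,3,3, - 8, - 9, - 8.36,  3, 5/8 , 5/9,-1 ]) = [ - 9, - 8.36, - 8, - 4, - 1,-6/11, 5/9,5/8,  0.83,3, 3, 3] 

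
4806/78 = 61 + 8/13 = 61.62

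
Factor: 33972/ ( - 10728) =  - 2^( - 1) * 3^ ( -1 )*19^1 = - 19/6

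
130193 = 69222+60971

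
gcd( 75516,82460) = 868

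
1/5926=1/5926 = 0.00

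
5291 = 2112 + 3179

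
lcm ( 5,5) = 5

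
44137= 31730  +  12407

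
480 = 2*240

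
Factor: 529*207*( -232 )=-25404696 = - 2^3*3^2 * 23^3 * 29^1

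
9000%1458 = 252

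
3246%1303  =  640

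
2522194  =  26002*97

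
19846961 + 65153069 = 85000030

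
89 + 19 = 108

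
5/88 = 5/88 = 0.06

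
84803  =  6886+77917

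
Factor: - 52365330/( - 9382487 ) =2^1 * 3^2*5^1*17^ ( - 1)*19^1*113^1 * 271^1* 551911^(  -  1) 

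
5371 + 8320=13691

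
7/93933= 1/13419 = 0.00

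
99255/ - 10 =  - 9926 + 1/2 = -9925.50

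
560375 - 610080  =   - 49705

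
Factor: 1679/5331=3^( - 1)*23^1*73^1*1777^( - 1 )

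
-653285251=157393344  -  810678595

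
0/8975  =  0= 0.00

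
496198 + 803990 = 1300188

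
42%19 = 4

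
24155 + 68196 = 92351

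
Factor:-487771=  -37^1*13183^1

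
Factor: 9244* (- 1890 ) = -2^3*3^3*5^1*7^1*2311^1 = - 17471160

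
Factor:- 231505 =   -  5^1*46301^1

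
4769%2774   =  1995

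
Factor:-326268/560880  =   - 2^( - 2 )*3^2  *  5^( - 1)*41^(-1 )*53^1 = - 477/820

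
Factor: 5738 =2^1*19^1*151^1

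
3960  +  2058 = 6018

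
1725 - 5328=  -3603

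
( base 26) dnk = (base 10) 9406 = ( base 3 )110220101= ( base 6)111314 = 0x24be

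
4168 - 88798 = -84630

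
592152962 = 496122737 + 96030225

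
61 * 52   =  3172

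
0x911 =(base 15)a4b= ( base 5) 33241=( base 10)2321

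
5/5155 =1/1031 = 0.00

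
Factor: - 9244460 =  - 2^2*5^1 * 563^1*821^1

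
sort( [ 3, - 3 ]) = [ - 3 , 3] 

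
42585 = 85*501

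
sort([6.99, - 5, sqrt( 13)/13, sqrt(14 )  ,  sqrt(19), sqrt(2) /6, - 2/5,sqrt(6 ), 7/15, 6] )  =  [ - 5, - 2/5,sqrt( 2 ) /6,sqrt(13) /13, 7/15,sqrt (6) , sqrt (14 ), sqrt( 19), 6, 6.99] 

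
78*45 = 3510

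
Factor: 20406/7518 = 7^ ( - 1 ) * 19^1 = 19/7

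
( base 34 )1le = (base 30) 22O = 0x75c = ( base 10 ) 1884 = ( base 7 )5331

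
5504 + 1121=6625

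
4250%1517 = 1216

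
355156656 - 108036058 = 247120598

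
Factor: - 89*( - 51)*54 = 245106=2^1 * 3^4*17^1*89^1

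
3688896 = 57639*64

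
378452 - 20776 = 357676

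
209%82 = 45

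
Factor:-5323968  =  -2^6*3^4*13^1*79^1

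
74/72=1 + 1/36 = 1.03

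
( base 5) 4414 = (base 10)609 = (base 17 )21e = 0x261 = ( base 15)2A9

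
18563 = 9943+8620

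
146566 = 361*406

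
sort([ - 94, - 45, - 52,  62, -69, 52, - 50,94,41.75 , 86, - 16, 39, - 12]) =[-94,  -  69, - 52, - 50, - 45, - 16, - 12, 39,  41.75,  52, 62, 86,94 ] 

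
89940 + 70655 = 160595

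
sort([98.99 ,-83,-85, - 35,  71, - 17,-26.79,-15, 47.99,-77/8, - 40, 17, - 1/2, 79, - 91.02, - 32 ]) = [ - 91.02, - 85,-83, - 40, - 35, - 32,-26.79,-17,-15, - 77/8,-1/2, 17 , 47.99,71, 79, 98.99] 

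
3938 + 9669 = 13607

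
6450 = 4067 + 2383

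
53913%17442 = 1587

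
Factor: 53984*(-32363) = - 2^5*7^1*241^1*32363^1 = - 1747084192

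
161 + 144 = 305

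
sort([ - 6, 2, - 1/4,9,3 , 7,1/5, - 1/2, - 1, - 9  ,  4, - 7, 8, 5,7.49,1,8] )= [ -9,-7, - 6, - 1,- 1/2, - 1/4,1/5,1,2,3, 4,5,7, 7.49,8,8  ,  9 ] 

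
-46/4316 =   -  1 + 2135/2158=-0.01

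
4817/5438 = 4817/5438 =0.89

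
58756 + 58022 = 116778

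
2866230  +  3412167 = 6278397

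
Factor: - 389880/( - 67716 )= 2^1*3^ ( -1 )*5^1*11^( - 1 )*19^1 = 190/33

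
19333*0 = 0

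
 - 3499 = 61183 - 64682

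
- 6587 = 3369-9956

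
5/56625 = 1/11325=0.00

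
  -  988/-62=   15+29/31 = 15.94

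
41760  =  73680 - 31920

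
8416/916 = 2104/229 = 9.19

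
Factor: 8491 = 7^1*1213^1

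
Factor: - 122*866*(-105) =11093460  =  2^2*3^1*5^1*7^1*61^1*433^1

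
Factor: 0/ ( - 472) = 0 = 0^1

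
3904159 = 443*8813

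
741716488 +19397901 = 761114389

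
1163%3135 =1163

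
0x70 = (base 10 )112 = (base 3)11011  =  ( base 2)1110000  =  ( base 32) 3g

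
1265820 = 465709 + 800111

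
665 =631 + 34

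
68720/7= 9817 + 1/7=9817.14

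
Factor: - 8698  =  -2^1*4349^1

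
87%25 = 12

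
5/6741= 5/6741= 0.00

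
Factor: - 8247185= - 5^1 * 43^1*89^1 * 431^1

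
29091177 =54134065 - 25042888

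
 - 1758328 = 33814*( - 52)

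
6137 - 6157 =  - 20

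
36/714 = 6/119= 0.05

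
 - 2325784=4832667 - 7158451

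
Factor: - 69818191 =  - 167^1*418073^1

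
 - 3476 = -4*869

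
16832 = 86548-69716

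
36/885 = 12/295 = 0.04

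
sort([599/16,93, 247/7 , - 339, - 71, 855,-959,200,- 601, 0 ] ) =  [- 959 , - 601, - 339, - 71,0,247/7  ,  599/16,93,  200,855]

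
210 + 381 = 591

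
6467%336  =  83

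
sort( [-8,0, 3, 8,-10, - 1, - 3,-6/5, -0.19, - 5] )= [  -  10, - 8, - 5, - 3,-6/5, - 1,-0.19, 0 , 3,  8] 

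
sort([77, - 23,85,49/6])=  [-23,  49/6,  77,85]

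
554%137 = 6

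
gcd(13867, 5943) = 1981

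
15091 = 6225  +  8866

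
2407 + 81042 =83449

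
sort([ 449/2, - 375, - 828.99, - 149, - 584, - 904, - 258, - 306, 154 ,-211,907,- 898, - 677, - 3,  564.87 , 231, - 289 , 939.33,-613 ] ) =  [ - 904, - 898, - 828.99,  -  677, - 613, - 584, - 375, - 306,  -  289,- 258, - 211, - 149, - 3,154, 449/2, 231,564.87,  907, 939.33 ]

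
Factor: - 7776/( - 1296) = 6 = 2^1*3^1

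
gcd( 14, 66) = 2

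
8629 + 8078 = 16707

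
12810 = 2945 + 9865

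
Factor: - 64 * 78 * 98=-489216  =  - 2^8*3^1*7^2*13^1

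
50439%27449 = 22990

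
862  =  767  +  95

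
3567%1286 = 995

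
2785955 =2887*965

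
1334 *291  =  388194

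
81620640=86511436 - 4890796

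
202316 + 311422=513738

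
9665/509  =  18 + 503/509 =18.99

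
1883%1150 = 733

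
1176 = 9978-8802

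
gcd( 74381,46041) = 1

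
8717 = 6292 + 2425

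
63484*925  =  58722700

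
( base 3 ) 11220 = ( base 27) 4o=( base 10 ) 132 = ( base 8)204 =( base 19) 6i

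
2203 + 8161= 10364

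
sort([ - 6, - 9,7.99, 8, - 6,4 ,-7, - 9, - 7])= [  -  9, - 9, - 7, - 7, - 6 , - 6 , 4,7.99,8]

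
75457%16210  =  10617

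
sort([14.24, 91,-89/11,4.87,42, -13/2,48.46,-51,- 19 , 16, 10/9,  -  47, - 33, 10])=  [ - 51, - 47, - 33,-19, - 89/11, - 13/2,10/9,4.87,10, 14.24,16,42, 48.46,91] 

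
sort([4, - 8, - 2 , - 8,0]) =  [ - 8, - 8, - 2, 0 , 4]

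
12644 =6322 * 2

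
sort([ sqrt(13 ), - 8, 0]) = [ - 8,0, sqrt( 13)]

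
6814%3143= 528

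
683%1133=683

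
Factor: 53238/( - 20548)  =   - 57/22 = -2^(- 1 )*3^1*11^ ( - 1)*19^1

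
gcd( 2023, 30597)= 7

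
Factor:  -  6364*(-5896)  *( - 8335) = -312747070240=- 2^5*5^1*11^1*37^1*43^1*67^1*1667^1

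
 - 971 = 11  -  982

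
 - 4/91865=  - 4/91865 = - 0.00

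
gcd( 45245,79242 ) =1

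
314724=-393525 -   -  708249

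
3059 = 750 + 2309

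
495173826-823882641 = - 328708815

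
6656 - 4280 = 2376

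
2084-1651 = 433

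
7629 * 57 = 434853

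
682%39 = 19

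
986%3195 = 986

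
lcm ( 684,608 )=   5472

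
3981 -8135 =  - 4154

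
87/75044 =87/75044 = 0.00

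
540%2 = 0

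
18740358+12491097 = 31231455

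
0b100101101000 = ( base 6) 15052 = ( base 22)4la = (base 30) 2k8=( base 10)2408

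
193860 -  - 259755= 453615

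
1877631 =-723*( - 2597) 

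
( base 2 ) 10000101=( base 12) B1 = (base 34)3V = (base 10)133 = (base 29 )4h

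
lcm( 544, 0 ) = 0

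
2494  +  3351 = 5845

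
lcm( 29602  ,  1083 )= 88806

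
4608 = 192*24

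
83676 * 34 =2844984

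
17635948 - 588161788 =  - 570525840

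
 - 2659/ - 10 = 265 + 9/10 = 265.90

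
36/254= 18/127 = 0.14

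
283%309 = 283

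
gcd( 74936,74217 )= 1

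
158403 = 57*2779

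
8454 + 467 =8921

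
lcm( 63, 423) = 2961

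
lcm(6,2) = 6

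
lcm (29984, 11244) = 89952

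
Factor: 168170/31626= 3^(  -  2)*5^1*7^( - 1)*67^1=335/63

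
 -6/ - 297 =2/99 = 0.02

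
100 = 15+85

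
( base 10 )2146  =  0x862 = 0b100001100010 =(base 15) 981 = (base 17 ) 774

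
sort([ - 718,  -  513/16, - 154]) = [ -718, -154, - 513/16] 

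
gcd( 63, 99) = 9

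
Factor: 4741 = 11^1*431^1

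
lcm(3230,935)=35530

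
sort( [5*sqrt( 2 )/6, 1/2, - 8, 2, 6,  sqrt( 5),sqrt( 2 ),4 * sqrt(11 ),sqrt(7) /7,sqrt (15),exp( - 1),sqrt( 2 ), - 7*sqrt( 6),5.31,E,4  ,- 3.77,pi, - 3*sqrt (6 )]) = [ - 7*sqrt( 6 ),-8, - 3*sqrt(  6), - 3.77 , exp ( - 1),  sqrt ( 7)/7, 1/2,5 * sqrt( 2)/6,sqrt(2 ),sqrt(2 ),2,sqrt(5 ),E,  pi,sqrt(15),4,5.31, 6, 4*sqrt(11) ] 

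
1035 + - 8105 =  - 7070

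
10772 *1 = 10772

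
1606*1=1606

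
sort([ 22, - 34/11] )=[ - 34/11,22 ]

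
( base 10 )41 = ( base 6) 105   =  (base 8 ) 51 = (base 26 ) 1f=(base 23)1I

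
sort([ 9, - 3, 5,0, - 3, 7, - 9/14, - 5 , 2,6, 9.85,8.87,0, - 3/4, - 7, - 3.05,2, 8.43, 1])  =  [ - 7, - 5, - 3.05,-3, - 3, - 3/4, - 9/14, 0, 0,  1,2, 2,5, 6,  7, 8.43,  8.87,9, 9.85] 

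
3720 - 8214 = -4494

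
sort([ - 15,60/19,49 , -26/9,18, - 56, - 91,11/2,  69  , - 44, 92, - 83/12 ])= [ - 91, - 56,  -  44, -15, - 83/12, - 26/9, 60/19 , 11/2,18,49,69,92]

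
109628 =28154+81474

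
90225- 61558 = 28667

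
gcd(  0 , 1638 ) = 1638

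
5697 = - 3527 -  - 9224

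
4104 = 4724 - 620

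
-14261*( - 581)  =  8285641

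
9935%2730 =1745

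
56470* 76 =4291720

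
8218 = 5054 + 3164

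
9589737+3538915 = 13128652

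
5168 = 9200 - 4032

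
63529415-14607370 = 48922045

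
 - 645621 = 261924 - 907545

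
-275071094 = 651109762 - 926180856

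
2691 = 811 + 1880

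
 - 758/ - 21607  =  758/21607=0.04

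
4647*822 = 3819834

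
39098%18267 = 2564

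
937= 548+389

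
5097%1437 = 786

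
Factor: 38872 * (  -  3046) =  - 2^4 * 43^1*113^1*1523^1 = -118404112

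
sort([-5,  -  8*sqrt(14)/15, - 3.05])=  [-5, - 3.05,- 8*sqrt(14 )/15 ]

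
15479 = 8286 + 7193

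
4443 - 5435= - 992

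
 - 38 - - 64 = 26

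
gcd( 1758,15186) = 6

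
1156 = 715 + 441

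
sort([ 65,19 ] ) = [ 19,65]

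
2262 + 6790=9052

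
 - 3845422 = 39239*(-98)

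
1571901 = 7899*199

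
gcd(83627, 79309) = 1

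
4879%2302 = 275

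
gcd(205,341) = 1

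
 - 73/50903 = -73/50903 = - 0.00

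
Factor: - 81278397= - 3^6*111493^1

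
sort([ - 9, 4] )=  [  -  9  ,  4]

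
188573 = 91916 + 96657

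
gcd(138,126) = 6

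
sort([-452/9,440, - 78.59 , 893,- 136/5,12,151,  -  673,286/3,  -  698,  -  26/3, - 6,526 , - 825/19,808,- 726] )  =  [- 726, - 698,- 673, - 78.59,  -  452/9, - 825/19 , - 136/5, - 26/3, - 6, 12,  286/3,151, 440,526, 808,893]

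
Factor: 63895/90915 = 12779/18183 = 3^(- 1)*11^ ( - 1) *13^1*19^( - 1)*29^( - 1)*983^1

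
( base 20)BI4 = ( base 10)4764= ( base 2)1001010011100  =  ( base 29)5j8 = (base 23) 903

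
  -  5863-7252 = -13115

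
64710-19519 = 45191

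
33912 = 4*8478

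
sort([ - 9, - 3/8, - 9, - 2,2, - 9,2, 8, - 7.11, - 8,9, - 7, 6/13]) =[ - 9 , - 9, - 9, - 8, - 7.11 , - 7, - 2, - 3/8, 6/13, 2, 2,8,9] 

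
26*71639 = 1862614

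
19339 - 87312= - 67973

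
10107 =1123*9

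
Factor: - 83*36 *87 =-2^2*3^3*29^1*83^1 = -259956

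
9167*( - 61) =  - 559187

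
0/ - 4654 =0/1 = - 0.00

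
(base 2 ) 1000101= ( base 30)29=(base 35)1Y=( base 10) 69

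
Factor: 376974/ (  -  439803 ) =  - 2^1  *  3^1*7^( - 1) = - 6/7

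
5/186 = 5/186= 0.03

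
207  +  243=450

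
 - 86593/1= - 86593= - 86593.00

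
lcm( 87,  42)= 1218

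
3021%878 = 387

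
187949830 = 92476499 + 95473331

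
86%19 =10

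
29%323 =29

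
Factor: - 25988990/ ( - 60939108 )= 2^( - 1) * 3^( - 3)*5^1 * 564251^(-1 ) * 2598899^1=12994495/30469554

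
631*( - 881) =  - 555911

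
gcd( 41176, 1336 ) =8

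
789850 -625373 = 164477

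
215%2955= 215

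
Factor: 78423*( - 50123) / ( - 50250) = 1310265343/16750=2^( - 1)*5^( - 3)*67^( - 1)*26141^1*50123^1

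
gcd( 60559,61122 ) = 1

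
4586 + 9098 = 13684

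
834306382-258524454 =575781928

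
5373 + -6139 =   -  766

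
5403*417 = 2253051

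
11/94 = 11/94 = 0.12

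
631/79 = 7  +  78/79 = 7.99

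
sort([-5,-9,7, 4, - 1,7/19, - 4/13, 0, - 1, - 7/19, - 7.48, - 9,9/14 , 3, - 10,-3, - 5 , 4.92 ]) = [- 10,-9,  -  9 , - 7.48,-5, - 5, - 3, - 1, - 1, - 7/19, - 4/13,0,7/19 , 9/14, 3,4,4.92,7]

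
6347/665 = 9  +  362/665 = 9.54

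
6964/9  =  773 + 7/9 = 773.78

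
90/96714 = 5/5373 = 0.00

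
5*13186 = 65930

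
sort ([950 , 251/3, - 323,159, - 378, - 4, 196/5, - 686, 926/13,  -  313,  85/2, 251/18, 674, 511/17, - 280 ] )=[ - 686 , - 378, - 323, - 313, - 280, - 4, 251/18, 511/17, 196/5 , 85/2,  926/13,  251/3, 159, 674,950 ] 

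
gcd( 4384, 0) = 4384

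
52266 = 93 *562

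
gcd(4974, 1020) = 6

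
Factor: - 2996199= - 3^2*  17^1*19583^1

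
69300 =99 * 700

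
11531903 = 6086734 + 5445169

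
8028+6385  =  14413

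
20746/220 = 94 +3/10  =  94.30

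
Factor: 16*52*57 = 2^6*3^1*13^1*19^1 = 47424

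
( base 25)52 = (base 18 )71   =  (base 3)11201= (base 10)127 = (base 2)1111111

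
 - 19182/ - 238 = 80 + 71/119 = 80.60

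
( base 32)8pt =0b10001100111101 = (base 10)9021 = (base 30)A0L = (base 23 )h15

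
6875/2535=2 + 361/507 = 2.71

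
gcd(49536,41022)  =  774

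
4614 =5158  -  544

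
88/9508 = 22/2377  =  0.01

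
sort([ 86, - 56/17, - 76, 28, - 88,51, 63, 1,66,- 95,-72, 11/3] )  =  [ - 95, - 88, - 76, - 72, - 56/17, 1,11/3,  28, 51, 63, 66, 86]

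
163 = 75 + 88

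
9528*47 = 447816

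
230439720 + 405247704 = 635687424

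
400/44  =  100/11 = 9.09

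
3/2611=3/2611=0.00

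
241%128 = 113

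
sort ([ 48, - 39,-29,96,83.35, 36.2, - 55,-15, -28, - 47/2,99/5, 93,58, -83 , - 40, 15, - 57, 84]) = [ - 83, - 57, - 55,  -  40,-39,-29, - 28,-47/2, - 15, 15, 99/5, 36.2, 48, 58,83.35, 84, 93,  96]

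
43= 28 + 15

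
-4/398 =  - 1+197/199= -0.01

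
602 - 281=321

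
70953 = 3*23651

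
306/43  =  306/43 = 7.12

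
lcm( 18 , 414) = 414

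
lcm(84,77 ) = 924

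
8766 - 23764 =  - 14998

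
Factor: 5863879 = 7^2*119671^1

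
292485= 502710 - 210225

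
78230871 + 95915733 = 174146604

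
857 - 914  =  -57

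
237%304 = 237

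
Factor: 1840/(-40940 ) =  - 2^2 *89^( - 1 ) = -4/89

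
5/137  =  5/137 = 0.04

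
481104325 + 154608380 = 635712705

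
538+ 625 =1163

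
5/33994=5/33994 = 0.00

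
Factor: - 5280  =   - 2^5*3^1*5^1*11^1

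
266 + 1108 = 1374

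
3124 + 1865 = 4989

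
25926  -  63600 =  - 37674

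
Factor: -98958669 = - 3^1 * 19^1*443^1*3919^1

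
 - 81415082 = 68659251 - 150074333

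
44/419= 44/419  =  0.11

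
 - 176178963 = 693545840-869724803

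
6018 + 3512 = 9530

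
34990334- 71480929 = -36490595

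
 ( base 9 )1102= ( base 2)1100101100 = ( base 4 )30230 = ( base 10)812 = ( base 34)NU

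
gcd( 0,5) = 5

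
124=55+69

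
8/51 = 8/51 = 0.16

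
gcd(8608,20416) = 32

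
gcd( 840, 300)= 60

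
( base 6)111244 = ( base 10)9388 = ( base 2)10010010101100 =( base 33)8KG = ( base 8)22254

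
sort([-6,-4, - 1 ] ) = [ - 6, - 4,  -  1 ] 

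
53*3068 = 162604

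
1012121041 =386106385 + 626014656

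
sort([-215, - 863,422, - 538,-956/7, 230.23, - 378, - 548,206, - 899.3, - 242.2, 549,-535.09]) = [-899.3, - 863,-548,- 538,-535.09, -378, -242.2,  -  215,-956/7, 206, 230.23, 422, 549 ]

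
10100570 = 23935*422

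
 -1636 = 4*( - 409 ) 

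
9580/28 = 2395/7 = 342.14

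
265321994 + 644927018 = 910249012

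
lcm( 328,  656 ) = 656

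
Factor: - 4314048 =  -  2^6*3^1*22469^1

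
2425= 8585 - 6160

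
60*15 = 900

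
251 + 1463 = 1714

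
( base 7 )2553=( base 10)969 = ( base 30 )129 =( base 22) 201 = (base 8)1711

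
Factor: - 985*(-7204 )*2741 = 19449971540=2^2*5^1*197^1*1801^1*2741^1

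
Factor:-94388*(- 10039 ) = 947561132 = 2^2*7^1*3371^1*10039^1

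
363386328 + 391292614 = 754678942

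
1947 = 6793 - 4846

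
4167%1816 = 535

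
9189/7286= 9189/7286 = 1.26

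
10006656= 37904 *264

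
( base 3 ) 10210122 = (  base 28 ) 3ER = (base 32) 2MJ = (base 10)2771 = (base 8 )5323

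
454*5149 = 2337646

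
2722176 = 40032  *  68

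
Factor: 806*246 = 2^2*3^1*13^1*31^1*41^1 = 198276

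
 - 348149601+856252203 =508102602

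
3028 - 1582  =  1446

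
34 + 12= 46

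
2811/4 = 702 + 3/4 = 702.75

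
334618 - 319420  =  15198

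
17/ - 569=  - 1 + 552/569=- 0.03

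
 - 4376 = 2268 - 6644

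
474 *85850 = 40692900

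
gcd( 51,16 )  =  1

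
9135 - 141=8994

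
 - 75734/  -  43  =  1761 + 11/43 = 1761.26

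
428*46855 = 20053940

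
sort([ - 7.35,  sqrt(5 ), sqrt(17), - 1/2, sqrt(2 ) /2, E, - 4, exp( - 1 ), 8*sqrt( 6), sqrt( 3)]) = [ - 7.35, - 4, - 1/2,exp(-1 ), sqrt(2 ) /2, sqrt(3 ),sqrt(5), E, sqrt( 17),8*sqrt( 6 ) ] 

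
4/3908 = 1/977 = 0.00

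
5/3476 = 5/3476 = 0.00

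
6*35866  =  215196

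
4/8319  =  4/8319 = 0.00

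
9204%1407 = 762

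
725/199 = 725/199 = 3.64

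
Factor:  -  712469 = - 619^1*1151^1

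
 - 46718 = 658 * ( - 71)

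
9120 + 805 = 9925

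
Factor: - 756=-2^2*3^3*7^1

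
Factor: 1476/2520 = 41/70  =  2^( - 1)*5^( - 1 )*7^( - 1 )*41^1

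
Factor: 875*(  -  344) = -301000= - 2^3 * 5^3 * 7^1*43^1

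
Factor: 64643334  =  2^1*3^1*7^1*1539127^1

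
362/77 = 4  +  54/77  =  4.70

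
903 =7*129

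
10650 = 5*2130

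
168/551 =168/551 = 0.30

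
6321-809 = 5512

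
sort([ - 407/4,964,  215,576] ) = [- 407/4,  215,576,964]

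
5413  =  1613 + 3800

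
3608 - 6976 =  - 3368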